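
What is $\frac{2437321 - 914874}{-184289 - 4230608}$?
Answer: $- \frac{1522447}{4414897} \approx -0.34484$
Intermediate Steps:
$\frac{2437321 - 914874}{-184289 - 4230608} = \frac{1522447}{-4414897} = 1522447 \left(- \frac{1}{4414897}\right) = - \frac{1522447}{4414897}$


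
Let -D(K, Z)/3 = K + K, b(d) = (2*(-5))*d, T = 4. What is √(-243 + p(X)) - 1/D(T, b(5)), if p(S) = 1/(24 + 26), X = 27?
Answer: 1/24 + I*√24298/10 ≈ 0.041667 + 15.588*I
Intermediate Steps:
b(d) = -10*d
D(K, Z) = -6*K (D(K, Z) = -3*(K + K) = -6*K)
p(S) = 1/50
√(-243 + p(X)) - 1/D(T, b(5)) = √(-243 + 1/50) - 1/((-6*4)) = √(-12149/50) - 1/(-24) = I*√24298/10 - 1*(-1/24) = I*√24298/10 + 1/24 = 1/24 + I*√24298/10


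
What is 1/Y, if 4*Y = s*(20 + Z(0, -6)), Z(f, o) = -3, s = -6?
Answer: -2/51 ≈ -0.039216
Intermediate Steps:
Y = -51/2 (Y = (-6*(20 - 3))/4 = (-6*17)/4 = (¼)*(-102) = -51/2 ≈ -25.500)
1/Y = 1/(-51/2) = -2/51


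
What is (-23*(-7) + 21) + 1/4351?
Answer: 791883/4351 ≈ 182.00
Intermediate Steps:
(-23*(-7) + 21) + 1/4351 = (161 + 21) + 1/4351 = 182 + 1/4351 = 791883/4351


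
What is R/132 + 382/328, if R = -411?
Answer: -879/451 ≈ -1.9490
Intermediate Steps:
R/132 + 382/328 = -411/132 + 382/328 = -411*1/132 + 382*(1/328) = -137/44 + 191/164 = -879/451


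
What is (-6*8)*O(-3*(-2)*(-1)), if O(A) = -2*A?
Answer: -576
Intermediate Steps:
(-6*8)*O(-3*(-2)*(-1)) = (-6*8)*(-2*(-3*(-2))*(-1)) = -(-96)*6*(-1) = -(-96)*(-6) = -48*12 = -576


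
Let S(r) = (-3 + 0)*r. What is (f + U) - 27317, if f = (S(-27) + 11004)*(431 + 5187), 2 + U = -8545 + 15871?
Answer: 62255537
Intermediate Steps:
S(r) = -3*r
U = 7324 (U = -2 + (-8545 + 15871) = -2 + 7326 = 7324)
f = 62275530 (f = (-3*(-27) + 11004)*(431 + 5187) = (81 + 11004)*5618 = 11085*5618 = 62275530)
(f + U) - 27317 = (62275530 + 7324) - 27317 = 62282854 - 27317 = 62255537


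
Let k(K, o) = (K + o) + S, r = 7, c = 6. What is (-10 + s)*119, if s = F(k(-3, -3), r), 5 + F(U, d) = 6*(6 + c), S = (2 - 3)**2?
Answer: 6783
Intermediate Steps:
S = 1 (S = (-1)**2 = 1)
k(K, o) = 1 + K + o (k(K, o) = (K + o) + 1 = 1 + K + o)
F(U, d) = 67 (F(U, d) = -5 + 6*(6 + 6) = -5 + 6*12 = -5 + 72 = 67)
s = 67
(-10 + s)*119 = (-10 + 67)*119 = 57*119 = 6783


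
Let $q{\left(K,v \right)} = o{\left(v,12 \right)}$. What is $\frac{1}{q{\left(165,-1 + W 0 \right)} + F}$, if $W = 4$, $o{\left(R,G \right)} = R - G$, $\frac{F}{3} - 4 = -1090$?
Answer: $- \frac{1}{3271} \approx -0.00030572$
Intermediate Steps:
$F = -3258$ ($F = 12 + 3 \left(-1090\right) = 12 - 3270 = -3258$)
$q{\left(K,v \right)} = -12 + v$ ($q{\left(K,v \right)} = v - 12 = -12 + v$)
$\frac{1}{q{\left(165,-1 + W 0 \right)} + F} = \frac{1}{\left(-12 + \left(-1 + 4 \cdot 0\right)\right) - 3258} = \frac{1}{\left(-12 + \left(-1 + 0\right)\right) - 3258} = \frac{1}{\left(-12 - 1\right) - 3258} = \frac{1}{-13 - 3258} = \frac{1}{-3271} = - \frac{1}{3271}$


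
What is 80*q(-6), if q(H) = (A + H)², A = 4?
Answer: 320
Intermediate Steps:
q(H) = (4 + H)²
80*q(-6) = 80*(4 - 6)² = 80*(-2)² = 80*4 = 320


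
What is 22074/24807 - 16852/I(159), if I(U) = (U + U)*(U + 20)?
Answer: 139741444/235344009 ≈ 0.59377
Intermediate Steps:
I(U) = 2*U*(20 + U) (I(U) = (2*U)*(20 + U) = 2*U*(20 + U))
22074/24807 - 16852/I(159) = 22074/24807 - 16852*1/(318*(20 + 159)) = 22074*(1/24807) - 16852/(2*159*179) = 7358/8269 - 16852/56922 = 7358/8269 - 16852*1/56922 = 7358/8269 - 8426/28461 = 139741444/235344009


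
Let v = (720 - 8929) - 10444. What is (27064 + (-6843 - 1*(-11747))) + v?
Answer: 13315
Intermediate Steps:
v = -18653 (v = -8209 - 10444 = -18653)
(27064 + (-6843 - 1*(-11747))) + v = (27064 + (-6843 - 1*(-11747))) - 18653 = (27064 + (-6843 + 11747)) - 18653 = (27064 + 4904) - 18653 = 31968 - 18653 = 13315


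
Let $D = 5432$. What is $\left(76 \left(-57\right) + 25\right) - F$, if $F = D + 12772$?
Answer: $-22511$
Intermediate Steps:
$F = 18204$ ($F = 5432 + 12772 = 18204$)
$\left(76 \left(-57\right) + 25\right) - F = \left(76 \left(-57\right) + 25\right) - 18204 = \left(-4332 + 25\right) - 18204 = -4307 - 18204 = -22511$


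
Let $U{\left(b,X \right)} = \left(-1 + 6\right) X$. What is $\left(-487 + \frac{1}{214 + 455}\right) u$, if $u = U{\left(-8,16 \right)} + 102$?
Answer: $- \frac{59295964}{669} \approx -88634.0$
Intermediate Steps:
$U{\left(b,X \right)} = 5 X$
$u = 182$ ($u = 5 \cdot 16 + 102 = 80 + 102 = 182$)
$\left(-487 + \frac{1}{214 + 455}\right) u = \left(-487 + \frac{1}{214 + 455}\right) 182 = \left(-487 + \frac{1}{669}\right) 182 = \left(- \frac{325802}{669}\right) 182 = - \frac{59295964}{669}$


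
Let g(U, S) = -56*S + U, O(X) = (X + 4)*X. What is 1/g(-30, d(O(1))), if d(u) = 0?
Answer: -1/30 ≈ -0.033333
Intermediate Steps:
O(X) = X*(4 + X) (O(X) = (4 + X)*X = X*(4 + X))
g(U, S) = U - 56*S
1/g(-30, d(O(1))) = 1/(-30 - 56*0) = 1/(-30 + 0) = 1/(-30) = -1/30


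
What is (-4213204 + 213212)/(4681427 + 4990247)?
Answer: -1999996/4835837 ≈ -0.41358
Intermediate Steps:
(-4213204 + 213212)/(4681427 + 4990247) = -3999992/9671674 = -3999992*1/9671674 = -1999996/4835837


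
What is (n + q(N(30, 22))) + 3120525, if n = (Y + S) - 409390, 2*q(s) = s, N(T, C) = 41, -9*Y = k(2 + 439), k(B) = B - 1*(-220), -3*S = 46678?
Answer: 48519409/18 ≈ 2.6955e+6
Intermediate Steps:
S = -46678/3 (S = -⅓*46678 = -46678/3 ≈ -15559.)
k(B) = 220 + B (k(B) = B + 220 = 220 + B)
Y = -661/9 (Y = -(220 + (2 + 439))/9 = -(220 + 441)/9 = -⅑*661 = -661/9 ≈ -73.444)
q(s) = s/2
n = -3825205/9 (n = (-661/9 - 46678/3) - 409390 = -140695/9 - 409390 = -3825205/9 ≈ -4.2502e+5)
(n + q(N(30, 22))) + 3120525 = (-3825205/9 + (½)*41) + 3120525 = (-3825205/9 + 41/2) + 3120525 = -7650041/18 + 3120525 = 48519409/18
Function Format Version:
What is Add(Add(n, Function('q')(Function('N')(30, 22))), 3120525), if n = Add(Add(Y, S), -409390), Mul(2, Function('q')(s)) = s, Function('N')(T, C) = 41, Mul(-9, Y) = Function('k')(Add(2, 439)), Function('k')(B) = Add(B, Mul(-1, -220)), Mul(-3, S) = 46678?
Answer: Rational(48519409, 18) ≈ 2.6955e+6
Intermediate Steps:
S = Rational(-46678, 3) (S = Mul(Rational(-1, 3), 46678) = Rational(-46678, 3) ≈ -15559.)
Function('k')(B) = Add(220, B) (Function('k')(B) = Add(B, 220) = Add(220, B))
Y = Rational(-661, 9) (Y = Mul(Rational(-1, 9), Add(220, Add(2, 439))) = Mul(Rational(-1, 9), Add(220, 441)) = Mul(Rational(-1, 9), 661) = Rational(-661, 9) ≈ -73.444)
Function('q')(s) = Mul(Rational(1, 2), s)
n = Rational(-3825205, 9) (n = Add(Add(Rational(-661, 9), Rational(-46678, 3)), -409390) = Add(Rational(-140695, 9), -409390) = Rational(-3825205, 9) ≈ -4.2502e+5)
Add(Add(n, Function('q')(Function('N')(30, 22))), 3120525) = Add(Add(Rational(-3825205, 9), Mul(Rational(1, 2), 41)), 3120525) = Add(Add(Rational(-3825205, 9), Rational(41, 2)), 3120525) = Add(Rational(-7650041, 18), 3120525) = Rational(48519409, 18)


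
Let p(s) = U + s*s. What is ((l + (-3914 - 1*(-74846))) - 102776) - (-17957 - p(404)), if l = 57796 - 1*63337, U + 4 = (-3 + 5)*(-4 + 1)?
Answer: 143778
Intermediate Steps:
U = -10 (U = -4 + (-3 + 5)*(-4 + 1) = -4 + 2*(-3) = -4 - 6 = -10)
l = -5541 (l = 57796 - 63337 = -5541)
p(s) = -10 + s**2 (p(s) = -10 + s*s = -10 + s**2)
((l + (-3914 - 1*(-74846))) - 102776) - (-17957 - p(404)) = ((-5541 + (-3914 - 1*(-74846))) - 102776) - (-17957 - (-10 + 404**2)) = ((-5541 + (-3914 + 74846)) - 102776) - (-17957 - (-10 + 163216)) = ((-5541 + 70932) - 102776) - (-17957 - 1*163206) = (65391 - 102776) - (-17957 - 163206) = -37385 - 1*(-181163) = -37385 + 181163 = 143778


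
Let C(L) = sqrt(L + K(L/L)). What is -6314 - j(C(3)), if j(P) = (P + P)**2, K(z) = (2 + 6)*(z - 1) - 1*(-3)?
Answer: -6338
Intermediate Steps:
K(z) = -5 + 8*z (K(z) = 8*(-1 + z) + 3 = (-8 + 8*z) + 3 = -5 + 8*z)
C(L) = sqrt(3 + L) (C(L) = sqrt(L + (-5 + 8*(L/L))) = sqrt(L + (-5 + 8*1)) = sqrt(L + (-5 + 8)) = sqrt(L + 3) = sqrt(3 + L))
j(P) = 4*P**2 (j(P) = (2*P)**2 = 4*P**2)
-6314 - j(C(3)) = -6314 - 4*(sqrt(3 + 3))**2 = -6314 - 4*(sqrt(6))**2 = -6314 - 4*6 = -6314 - 1*24 = -6314 - 24 = -6338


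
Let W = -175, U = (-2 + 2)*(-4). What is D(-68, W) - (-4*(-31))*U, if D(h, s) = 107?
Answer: 107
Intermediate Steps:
U = 0 (U = 0*(-4) = 0)
D(-68, W) - (-4*(-31))*U = 107 - (-4*(-31))*0 = 107 - 124*0 = 107 - 1*0 = 107 + 0 = 107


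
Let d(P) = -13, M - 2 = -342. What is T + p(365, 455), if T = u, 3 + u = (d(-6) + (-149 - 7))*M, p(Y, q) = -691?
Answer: 56766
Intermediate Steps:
M = -340 (M = 2 - 342 = -340)
u = 57457 (u = -3 + (-13 + (-149 - 7))*(-340) = -3 + (-13 - 156)*(-340) = -3 - 169*(-340) = -3 + 57460 = 57457)
T = 57457
T + p(365, 455) = 57457 - 691 = 56766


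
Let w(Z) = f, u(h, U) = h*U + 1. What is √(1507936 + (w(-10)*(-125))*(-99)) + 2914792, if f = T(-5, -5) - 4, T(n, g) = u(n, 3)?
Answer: 2914792 + √1285186 ≈ 2.9159e+6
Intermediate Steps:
u(h, U) = 1 + U*h (u(h, U) = U*h + 1 = 1 + U*h)
T(n, g) = 1 + 3*n
f = -18 (f = (1 + 3*(-5)) - 4 = (1 - 15) - 4 = -14 - 4 = -18)
w(Z) = -18
√(1507936 + (w(-10)*(-125))*(-99)) + 2914792 = √(1507936 - 18*(-125)*(-99)) + 2914792 = √(1507936 + 2250*(-99)) + 2914792 = √(1507936 - 222750) + 2914792 = √1285186 + 2914792 = 2914792 + √1285186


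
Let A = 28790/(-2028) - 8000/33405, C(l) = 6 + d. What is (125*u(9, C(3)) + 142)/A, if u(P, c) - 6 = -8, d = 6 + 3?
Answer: 81294408/10866155 ≈ 7.4814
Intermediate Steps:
d = 9
C(l) = 15 (C(l) = 6 + 9 = 15)
u(P, c) = -2 (u(P, c) = 6 - 8 = -2)
A = -10866155/752726 (A = 28790*(-1/2028) - 8000*1/33405 = -14395/1014 - 1600/6681 = -10866155/752726 ≈ -14.436)
(125*u(9, C(3)) + 142)/A = (125*(-2) + 142)/(-10866155/752726) = (-250 + 142)*(-752726/10866155) = -108*(-752726/10866155) = 81294408/10866155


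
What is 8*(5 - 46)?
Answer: -328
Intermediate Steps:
8*(5 - 46) = 8*(-41) = -328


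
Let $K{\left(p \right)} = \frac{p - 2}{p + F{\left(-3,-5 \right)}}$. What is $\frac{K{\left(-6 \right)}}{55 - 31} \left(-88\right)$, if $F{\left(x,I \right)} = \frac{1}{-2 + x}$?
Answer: $- \frac{440}{93} \approx -4.7312$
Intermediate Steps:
$K{\left(p \right)} = \frac{-2 + p}{- \frac{1}{5} + p}$ ($K{\left(p \right)} = \frac{p - 2}{p + \frac{1}{-2 - 3}} = \frac{-2 + p}{p + \frac{1}{-5}} = \frac{-2 + p}{p - \frac{1}{5}} = \frac{-2 + p}{- \frac{1}{5} + p}$)
$\frac{K{\left(-6 \right)}}{55 - 31} \left(-88\right) = \frac{5 \frac{1}{-1 + 5 \left(-6\right)} \left(-2 - 6\right)}{55 - 31} \left(-88\right) = \frac{5 \frac{1}{-1 - 30} \left(-8\right)}{24} \left(-88\right) = 5 \frac{1}{-31} \left(-8\right) \frac{1}{24} \left(-88\right) = 5 \left(- \frac{1}{31}\right) \left(-8\right) \frac{1}{24} \left(-88\right) = \frac{40}{31} \cdot \frac{1}{24} \left(-88\right) = \frac{5}{93} \left(-88\right) = - \frac{440}{93}$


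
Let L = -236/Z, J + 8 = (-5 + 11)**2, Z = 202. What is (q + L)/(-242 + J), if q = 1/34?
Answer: 3911/734876 ≈ 0.0053220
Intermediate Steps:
J = 28 (J = -8 + (-5 + 11)**2 = -8 + 6**2 = -8 + 36 = 28)
L = -118/101 (L = -236/202 = -236*1/202 = -118/101 ≈ -1.1683)
q = 1/34 ≈ 0.029412
(q + L)/(-242 + J) = (1/34 - 118/101)/(-242 + 28) = -3911/3434/(-214) = -3911/3434*(-1/214) = 3911/734876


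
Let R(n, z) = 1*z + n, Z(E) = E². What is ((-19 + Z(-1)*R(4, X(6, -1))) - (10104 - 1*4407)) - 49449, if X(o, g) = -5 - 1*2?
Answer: -55168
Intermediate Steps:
X(o, g) = -7 (X(o, g) = -5 - 2 = -7)
R(n, z) = n + z (R(n, z) = z + n = n + z)
((-19 + Z(-1)*R(4, X(6, -1))) - (10104 - 1*4407)) - 49449 = ((-19 + (-1)²*(4 - 7)) - (10104 - 1*4407)) - 49449 = ((-19 + 1*(-3)) - (10104 - 4407)) - 49449 = ((-19 - 3) - 1*5697) - 49449 = (-22 - 5697) - 49449 = -5719 - 49449 = -55168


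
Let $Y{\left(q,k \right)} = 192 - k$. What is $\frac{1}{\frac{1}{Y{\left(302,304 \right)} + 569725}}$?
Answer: $569613$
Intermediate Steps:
$\frac{1}{\frac{1}{Y{\left(302,304 \right)} + 569725}} = \frac{1}{\frac{1}{\left(192 - 304\right) + 569725}} = \frac{1}{\frac{1}{-112 + 569725}} = \frac{1}{\frac{1}{569613}} = 569613$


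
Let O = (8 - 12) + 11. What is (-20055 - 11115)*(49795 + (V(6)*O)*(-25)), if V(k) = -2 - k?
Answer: -1595748150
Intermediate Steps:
O = 7 (O = -4 + 11 = 7)
(-20055 - 11115)*(49795 + (V(6)*O)*(-25)) = (-20055 - 11115)*(49795 + ((-2 - 1*6)*7)*(-25)) = -31170*(49795 + ((-2 - 6)*7)*(-25)) = -31170*(49795 - 8*7*(-25)) = -31170*(49795 - 56*(-25)) = -31170*(49795 + 1400) = -31170*51195 = -1595748150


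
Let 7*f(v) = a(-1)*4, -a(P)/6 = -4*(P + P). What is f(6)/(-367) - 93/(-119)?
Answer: 37395/43673 ≈ 0.85625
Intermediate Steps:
a(P) = 48*P (a(P) = -(-24)*(P + P) = -(-24)*2*P = -(-48)*P = 48*P)
f(v) = -192/7 (f(v) = ((48*(-1))*4)/7 = (-48*4)/7 = (1/7)*(-192) = -192/7)
f(6)/(-367) - 93/(-119) = -192/7/(-367) - 93/(-119) = -192/7*(-1/367) - 93*(-1/119) = 192/2569 + 93/119 = 37395/43673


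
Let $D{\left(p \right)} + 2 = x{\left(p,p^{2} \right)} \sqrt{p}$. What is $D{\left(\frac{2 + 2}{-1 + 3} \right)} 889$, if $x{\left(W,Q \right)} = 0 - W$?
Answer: $-1778 - 1778 \sqrt{2} \approx -4292.5$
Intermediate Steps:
$x{\left(W,Q \right)} = - W$
$D{\left(p \right)} = -2 - p^{\frac{3}{2}}$ ($D{\left(p \right)} = -2 + - p \sqrt{p} = -2 - p^{\frac{3}{2}}$)
$D{\left(\frac{2 + 2}{-1 + 3} \right)} 889 = \left(-2 - \left(\frac{2 + 2}{-1 + 3}\right)^{\frac{3}{2}}\right) 889 = \left(-2 - \left(\frac{4}{2}\right)^{\frac{3}{2}}\right) 889 = \left(-2 - \left(4 \cdot \frac{1}{2}\right)^{\frac{3}{2}}\right) 889 = \left(-2 - 2^{\frac{3}{2}}\right) 889 = \left(-2 - 2 \sqrt{2}\right) 889 = -1778 - 1778 \sqrt{2}$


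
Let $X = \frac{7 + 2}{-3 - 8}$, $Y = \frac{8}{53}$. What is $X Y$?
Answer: $- \frac{72}{583} \approx -0.1235$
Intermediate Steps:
$Y = \frac{8}{53}$ ($Y = 8 \cdot \frac{1}{53} = \frac{8}{53} \approx 0.15094$)
$X = - \frac{9}{11}$ ($X = \frac{9}{-11} = 9 \left(- \frac{1}{11}\right) = - \frac{9}{11} \approx -0.81818$)
$X Y = \left(- \frac{9}{11}\right) \frac{8}{53} = - \frac{72}{583}$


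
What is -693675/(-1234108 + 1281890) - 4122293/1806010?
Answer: -362438847719/21573692455 ≈ -16.800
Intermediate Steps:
-693675/(-1234108 + 1281890) - 4122293/1806010 = -693675/47782 - 4122293*1/1806010 = -693675*1/47782 - 4122293/1806010 = -693675/47782 - 4122293/1806010 = -362438847719/21573692455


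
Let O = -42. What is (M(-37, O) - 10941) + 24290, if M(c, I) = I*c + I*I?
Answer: 16667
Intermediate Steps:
M(c, I) = I**2 + I*c (M(c, I) = I*c + I**2 = I**2 + I*c)
(M(-37, O) - 10941) + 24290 = (-42*(-42 - 37) - 10941) + 24290 = (-42*(-79) - 10941) + 24290 = (3318 - 10941) + 24290 = -7623 + 24290 = 16667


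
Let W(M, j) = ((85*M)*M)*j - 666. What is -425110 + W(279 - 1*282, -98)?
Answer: -500746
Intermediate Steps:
W(M, j) = -666 + 85*j*M**2 (W(M, j) = (85*M**2)*j - 666 = 85*j*M**2 - 666 = -666 + 85*j*M**2)
-425110 + W(279 - 1*282, -98) = -425110 + (-666 + 85*(-98)*(279 - 1*282)**2) = -425110 + (-666 + 85*(-98)*(279 - 282)**2) = -425110 + (-666 + 85*(-98)*(-3)**2) = -425110 + (-666 + 85*(-98)*9) = -425110 + (-666 - 74970) = -425110 - 75636 = -500746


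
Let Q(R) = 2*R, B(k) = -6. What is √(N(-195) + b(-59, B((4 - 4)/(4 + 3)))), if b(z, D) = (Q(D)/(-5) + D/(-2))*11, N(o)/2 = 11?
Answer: √2035/5 ≈ 9.0222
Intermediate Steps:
N(o) = 22 (N(o) = 2*11 = 22)
b(z, D) = -99*D/10 (b(z, D) = ((2*D)/(-5) + D/(-2))*11 = ((2*D)*(-⅕) + D*(-½))*11 = (-2*D/5 - D/2)*11 = -9*D/10*11 = -99*D/10)
√(N(-195) + b(-59, B((4 - 4)/(4 + 3)))) = √(22 - 99/10*(-6)) = √(22 + 297/5) = √(407/5) = √2035/5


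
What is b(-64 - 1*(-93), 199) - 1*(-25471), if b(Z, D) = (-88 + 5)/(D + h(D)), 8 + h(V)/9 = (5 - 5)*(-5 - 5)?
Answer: 3234734/127 ≈ 25470.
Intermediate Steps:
h(V) = -72 (h(V) = -72 + 9*((5 - 5)*(-5 - 5)) = -72 + 9*(0*(-10)) = -72 + 9*0 = -72 + 0 = -72)
b(Z, D) = -83/(-72 + D) (b(Z, D) = (-88 + 5)/(D - 72) = -83/(-72 + D))
b(-64 - 1*(-93), 199) - 1*(-25471) = -83/(-72 + 199) - 1*(-25471) = -83/127 + 25471 = 3234734/127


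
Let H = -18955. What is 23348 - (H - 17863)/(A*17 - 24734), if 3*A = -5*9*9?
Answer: 631036274/27029 ≈ 23347.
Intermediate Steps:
A = -135 (A = (-5*9*9)/3 = (-45*9)/3 = (⅓)*(-405) = -135)
23348 - (H - 17863)/(A*17 - 24734) = 23348 - (-18955 - 17863)/(-135*17 - 24734) = 23348 - (-36818)/(-2295 - 24734) = 23348 - (-36818)/(-27029) = 23348 - (-36818)*(-1)/27029 = 23348 - 1*36818/27029 = 23348 - 36818/27029 = 631036274/27029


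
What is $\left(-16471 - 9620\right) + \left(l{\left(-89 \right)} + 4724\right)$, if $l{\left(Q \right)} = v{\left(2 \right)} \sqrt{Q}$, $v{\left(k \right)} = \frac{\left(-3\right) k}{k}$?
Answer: $-21367 - 3 i \sqrt{89} \approx -21367.0 - 28.302 i$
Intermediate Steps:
$v{\left(k \right)} = -3$
$l{\left(Q \right)} = - 3 \sqrt{Q}$
$\left(-16471 - 9620\right) + \left(l{\left(-89 \right)} + 4724\right) = \left(-16471 - 9620\right) + \left(- 3 \sqrt{-89} + 4724\right) = -26091 + \left(- 3 i \sqrt{89} + 4724\right) = -26091 + \left(4724 - 3 i \sqrt{89}\right) = -21367 - 3 i \sqrt{89}$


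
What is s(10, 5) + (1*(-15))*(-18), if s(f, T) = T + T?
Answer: 280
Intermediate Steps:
s(f, T) = 2*T
s(10, 5) + (1*(-15))*(-18) = 2*5 + (1*(-15))*(-18) = 10 - 15*(-18) = 10 + 270 = 280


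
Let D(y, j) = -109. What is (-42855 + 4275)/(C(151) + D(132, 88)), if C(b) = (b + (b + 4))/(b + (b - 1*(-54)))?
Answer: 6867240/19249 ≈ 356.76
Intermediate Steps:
C(b) = (4 + 2*b)/(54 + 2*b) (C(b) = (b + (4 + b))/(b + (b + 54)) = (4 + 2*b)/(b + (54 + b)) = (4 + 2*b)/(54 + 2*b))
(-42855 + 4275)/(C(151) + D(132, 88)) = (-42855 + 4275)/((2 + 151)/(27 + 151) - 109) = -38580/(153/178 - 109) = -38580/(-19249/178) = -38580*(-178/19249) = 6867240/19249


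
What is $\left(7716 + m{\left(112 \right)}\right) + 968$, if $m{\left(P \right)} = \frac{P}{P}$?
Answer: $8685$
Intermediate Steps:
$m{\left(P \right)} = 1$
$\left(7716 + m{\left(112 \right)}\right) + 968 = \left(7716 + 1\right) + 968 = 7717 + 968 = 8685$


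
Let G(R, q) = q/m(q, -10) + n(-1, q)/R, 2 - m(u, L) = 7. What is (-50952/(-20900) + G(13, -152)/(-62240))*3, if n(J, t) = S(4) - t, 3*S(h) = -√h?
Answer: 281010407/38433200 ≈ 7.3117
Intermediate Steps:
m(u, L) = -5 (m(u, L) = 2 - 1*7 = 2 - 7 = -5)
S(h) = -√h/3 (S(h) = (-√h)/3 = -√h/3)
n(J, t) = -⅔ - t (n(J, t) = -√4/3 - t = -⅓*2 - t = -⅔ - t)
G(R, q) = -q/5 + (-⅔ - q)/R (G(R, q) = q/(-5) + (-⅔ - q)/R = q*(-⅕) + (-⅔ - q)/R = -q/5 + (-⅔ - q)/R)
(-50952/(-20900) + G(13, -152)/(-62240))*3 = (-50952/(-20900) + ((-⅔ - 1*(-152) - ⅕*13*(-152))/13)/(-62240))*3 = (-50952*(-1/20900) + ((-⅔ + 152 + 1976/5)/13)*(-1/62240))*3 = (1158/475 + ((1/13)*(8198/15))*(-1/62240))*3 = (1158/475 + (8198/195)*(-1/62240))*3 = (1158/475 - 4099/6068400)*3 = (281010407/115299600)*3 = 281010407/38433200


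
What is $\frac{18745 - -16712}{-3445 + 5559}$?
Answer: $\frac{35457}{2114} \approx 16.772$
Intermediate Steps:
$\frac{18745 - -16712}{-3445 + 5559} = \frac{18745 + 16712}{2114} = 35457 \cdot \frac{1}{2114} = \frac{35457}{2114}$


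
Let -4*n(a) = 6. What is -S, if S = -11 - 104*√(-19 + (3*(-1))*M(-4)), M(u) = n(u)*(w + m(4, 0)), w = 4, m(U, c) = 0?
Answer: 11 + 104*I ≈ 11.0 + 104.0*I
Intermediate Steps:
n(a) = -3/2 (n(a) = -¼*6 = -3/2)
M(u) = -6 (M(u) = -3*(4 + 0)/2 = -3/2*4 = -6)
S = -11 - 104*I (S = -11 - 104*√(-19 + (3*(-1))*(-6)) = -11 - 104*√(-19 - 3*(-6)) = -11 - 104*√(-19 + 18) = -11 - 104*I ≈ -11.0 - 104.0*I)
-S = -(-11 - 104*I) = 11 + 104*I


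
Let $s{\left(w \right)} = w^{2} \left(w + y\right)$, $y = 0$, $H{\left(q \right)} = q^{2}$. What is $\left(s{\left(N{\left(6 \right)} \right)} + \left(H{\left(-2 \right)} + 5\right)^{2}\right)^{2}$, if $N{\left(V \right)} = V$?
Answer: $88209$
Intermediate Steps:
$s{\left(w \right)} = w^{3}$ ($s{\left(w \right)} = w^{2} \left(w + 0\right) = w^{2} w = w^{3}$)
$\left(s{\left(N{\left(6 \right)} \right)} + \left(H{\left(-2 \right)} + 5\right)^{2}\right)^{2} = \left(6^{3} + \left(\left(-2\right)^{2} + 5\right)^{2}\right)^{2} = \left(216 + \left(4 + 5\right)^{2}\right)^{2} = \left(216 + 9^{2}\right)^{2} = \left(216 + 81\right)^{2} = 297^{2} = 88209$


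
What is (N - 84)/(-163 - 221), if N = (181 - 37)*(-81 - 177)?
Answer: 3103/32 ≈ 96.969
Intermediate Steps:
N = -37152 (N = 144*(-258) = -37152)
(N - 84)/(-163 - 221) = (-37152 - 84)/(-163 - 221) = -37236/(-384) = -37236*(-1/384) = 3103/32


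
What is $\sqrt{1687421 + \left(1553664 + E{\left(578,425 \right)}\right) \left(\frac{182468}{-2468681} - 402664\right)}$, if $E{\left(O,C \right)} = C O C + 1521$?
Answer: $\frac{i \sqrt{260016047743520344832370839}}{2468681} \approx 6.5318 \cdot 10^{6} i$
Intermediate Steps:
$E{\left(O,C \right)} = 1521 + O C^{2}$ ($E{\left(O,C \right)} = O C^{2} + 1521 = 1521 + O C^{2}$)
$\sqrt{1687421 + \left(1553664 + E{\left(578,425 \right)}\right) \left(\frac{182468}{-2468681} - 402664\right)} = \sqrt{1687421 + \left(1553664 + \left(1521 + 578 \cdot 425^{2}\right)\right) \left(\frac{182468}{-2468681} - 402664\right)} = \sqrt{1687421 + \left(1553664 + \left(1521 + 578 \cdot 180625\right)\right) \left(182468 \left(- \frac{1}{2468681}\right) - 402664\right)} = \sqrt{1687421 + \left(1553664 + \left(1521 + 104401250\right)\right) \left(- \frac{182468}{2468681} - 402664\right)} = \sqrt{1687421 + \left(1553664 + 104402771\right) \left(- \frac{994049148652}{2468681}\right)} = \sqrt{1687421 + 105956435 \left(- \frac{994049148652}{2468681}\right)} = \sqrt{1687421 - \frac{105325904005950975620}{2468681}} = \sqrt{- \frac{105325899840246813919}{2468681}} = \frac{i \sqrt{260016047743520344832370839}}{2468681}$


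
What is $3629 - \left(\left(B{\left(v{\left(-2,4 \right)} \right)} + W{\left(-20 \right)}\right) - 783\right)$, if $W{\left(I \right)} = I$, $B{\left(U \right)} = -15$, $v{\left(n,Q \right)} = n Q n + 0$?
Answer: $4447$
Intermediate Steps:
$v{\left(n,Q \right)} = Q n^{2}$ ($v{\left(n,Q \right)} = Q n n + 0 = Q n^{2} + 0 = Q n^{2}$)
$3629 - \left(\left(B{\left(v{\left(-2,4 \right)} \right)} + W{\left(-20 \right)}\right) - 783\right) = 3629 - \left(\left(-15 - 20\right) - 783\right) = 3629 - \left(-35 - 783\right) = 3629 - -818 = 3629 + 818 = 4447$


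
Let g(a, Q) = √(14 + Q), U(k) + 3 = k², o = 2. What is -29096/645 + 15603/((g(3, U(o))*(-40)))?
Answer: -29096/645 - 5201*√15/200 ≈ -145.83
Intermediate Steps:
U(k) = -3 + k²
-29096/645 + 15603/((g(3, U(o))*(-40))) = -29096/645 + 15603/((√(14 + (-3 + 2²))*(-40))) = -29096*1/645 + 15603/((√(14 + (-3 + 4))*(-40))) = -29096/645 + 15603/((√(14 + 1)*(-40))) = -29096/645 + 15603/((√15*(-40))) = -29096/645 + 15603/((-40*√15)) = -29096/645 + 15603*(-√15/600) = -29096/645 - 5201*√15/200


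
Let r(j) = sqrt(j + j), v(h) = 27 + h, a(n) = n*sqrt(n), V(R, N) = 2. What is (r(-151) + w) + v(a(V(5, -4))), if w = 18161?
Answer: 18188 + 2*sqrt(2) + I*sqrt(302) ≈ 18191.0 + 17.378*I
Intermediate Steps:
a(n) = n**(3/2)
r(j) = sqrt(2)*sqrt(j) (r(j) = sqrt(2*j) = sqrt(2)*sqrt(j))
(r(-151) + w) + v(a(V(5, -4))) = (sqrt(2)*sqrt(-151) + 18161) + (27 + 2**(3/2)) = (sqrt(2)*(I*sqrt(151)) + 18161) + (27 + 2*sqrt(2)) = (I*sqrt(302) + 18161) + (27 + 2*sqrt(2)) = (18161 + I*sqrt(302)) + (27 + 2*sqrt(2)) = 18188 + 2*sqrt(2) + I*sqrt(302)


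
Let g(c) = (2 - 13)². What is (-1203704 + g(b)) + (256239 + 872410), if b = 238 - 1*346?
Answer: -74934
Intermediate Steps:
b = -108 (b = 238 - 346 = -108)
g(c) = 121 (g(c) = (-11)² = 121)
(-1203704 + g(b)) + (256239 + 872410) = (-1203704 + 121) + (256239 + 872410) = -1203583 + 1128649 = -74934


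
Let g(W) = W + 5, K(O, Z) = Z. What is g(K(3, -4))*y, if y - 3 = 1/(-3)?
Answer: 8/3 ≈ 2.6667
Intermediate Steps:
g(W) = 5 + W
y = 8/3 (y = 3 + 1/(-3) = 3 - ⅓ = 8/3 ≈ 2.6667)
g(K(3, -4))*y = (5 - 4)*(8/3) = 1*(8/3) = 8/3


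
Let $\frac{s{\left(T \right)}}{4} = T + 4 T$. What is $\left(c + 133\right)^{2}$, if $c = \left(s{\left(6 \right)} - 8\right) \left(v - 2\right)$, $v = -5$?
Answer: $423801$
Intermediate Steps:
$s{\left(T \right)} = 20 T$ ($s{\left(T \right)} = 4 \left(T + 4 T\right) = 4 \cdot 5 T = 20 T$)
$c = -784$ ($c = \left(20 \cdot 6 - 8\right) \left(-5 - 2\right) = \left(120 - 8\right) \left(-7\right) = 112 \left(-7\right) = -784$)
$\left(c + 133\right)^{2} = \left(-784 + 133\right)^{2} = \left(-651\right)^{2} = 423801$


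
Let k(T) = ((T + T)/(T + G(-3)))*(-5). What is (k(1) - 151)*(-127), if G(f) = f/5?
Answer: 22352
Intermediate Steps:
G(f) = f/5 (G(f) = f*(⅕) = f/5)
k(T) = -10*T/(-⅗ + T) (k(T) = ((T + T)/(T + (⅕)*(-3)))*(-5) = ((2*T)/(T - ⅗))*(-5) = ((2*T)/(-⅗ + T))*(-5) = (2*T/(-⅗ + T))*(-5) = -10*T/(-⅗ + T))
(k(1) - 151)*(-127) = (-50*1/(-3 + 5*1) - 151)*(-127) = (-50*1/(-3 + 5) - 151)*(-127) = (-50*1/2 - 151)*(-127) = (-50*1*½ - 151)*(-127) = (-25 - 151)*(-127) = -176*(-127) = 22352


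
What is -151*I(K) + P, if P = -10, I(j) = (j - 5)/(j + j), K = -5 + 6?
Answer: 292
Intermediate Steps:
K = 1
I(j) = (-5 + j)/(2*j) (I(j) = (-5 + j)/((2*j)) = (-5 + j)*(1/(2*j)) = (-5 + j)/(2*j))
-151*I(K) + P = -151*(-5 + 1)/(2*1) - 10 = -151*(-4)/2 - 10 = -151*(-2) - 10 = 302 - 10 = 292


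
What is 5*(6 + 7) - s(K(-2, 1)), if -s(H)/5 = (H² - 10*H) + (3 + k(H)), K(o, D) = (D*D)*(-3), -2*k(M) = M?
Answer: 565/2 ≈ 282.50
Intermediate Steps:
k(M) = -M/2
K(o, D) = -3*D² (K(o, D) = D²*(-3) = -3*D²)
s(H) = -15 - 5*H² + 105*H/2 (s(H) = -5*((H² - 10*H) + (3 - H/2)) = -5*(3 + H² - 21*H/2) = -15 - 5*H² + 105*H/2)
5*(6 + 7) - s(K(-2, 1)) = 5*(6 + 7) - (-15 - 5*(-3*1²)² + 105*(-3*1²)/2) = 5*13 - (-15 - 5*(-3*1)² + 105*(-3*1)/2) = 65 - (-15 - 5*(-3)² + (105/2)*(-3)) = 65 - (-15 - 5*9 - 315/2) = 65 - (-15 - 45 - 315/2) = 65 - 1*(-435/2) = 65 + 435/2 = 565/2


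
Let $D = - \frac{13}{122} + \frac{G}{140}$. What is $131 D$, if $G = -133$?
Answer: $- \frac{168859}{1220} \approx -138.41$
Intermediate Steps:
$D = - \frac{1289}{1220}$ ($D = - \frac{13}{122} - \frac{133}{140} = \left(-13\right) \frac{1}{122} - \frac{19}{20} = - \frac{13}{122} - \frac{19}{20} = - \frac{1289}{1220} \approx -1.0566$)
$131 D = 131 \left(- \frac{1289}{1220}\right) = - \frac{168859}{1220}$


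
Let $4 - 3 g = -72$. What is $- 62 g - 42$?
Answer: $- \frac{4838}{3} \approx -1612.7$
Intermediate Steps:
$g = \frac{76}{3}$ ($g = \frac{4}{3} - -24 = \frac{4}{3} + 24 = \frac{76}{3} \approx 25.333$)
$- 62 g - 42 = \left(-62\right) \frac{76}{3} - 42 = - \frac{4712}{3} - 42 = - \frac{4838}{3}$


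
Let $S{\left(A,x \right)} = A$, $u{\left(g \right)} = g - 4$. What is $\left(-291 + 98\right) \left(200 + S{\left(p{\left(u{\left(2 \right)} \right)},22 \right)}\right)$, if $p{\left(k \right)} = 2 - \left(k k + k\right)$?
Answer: $-38600$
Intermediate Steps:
$u{\left(g \right)} = -4 + g$
$p{\left(k \right)} = 2 - k - k^{2}$ ($p{\left(k \right)} = 2 - \left(k^{2} + k\right) = 2 - \left(k + k^{2}\right) = 2 - k - k^{2}$)
$\left(-291 + 98\right) \left(200 + S{\left(p{\left(u{\left(2 \right)} \right)},22 \right)}\right) = \left(-291 + 98\right) \left(200 - \left(-4 + \left(-4 + 2\right)^{2}\right)\right) = - 193 \left(200 - 0\right) = - 193 \left(200 + \left(2 + 2 - 4\right)\right) = - 193 \left(200 + 0\right) = \left(-193\right) 200 = -38600$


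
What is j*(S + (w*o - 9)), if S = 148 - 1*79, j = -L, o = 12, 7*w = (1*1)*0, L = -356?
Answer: 21360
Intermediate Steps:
w = 0 (w = ((1*1)*0)/7 = (1*0)/7 = (⅐)*0 = 0)
j = 356 (j = -1*(-356) = 356)
S = 69 (S = 148 - 79 = 69)
j*(S + (w*o - 9)) = 356*(69 + (0*12 - 9)) = 356*(69 + (0 - 9)) = 356*(69 - 9) = 356*60 = 21360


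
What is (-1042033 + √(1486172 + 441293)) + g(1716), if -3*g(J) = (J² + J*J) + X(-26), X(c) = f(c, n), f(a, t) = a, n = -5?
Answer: -9015385/3 + √1927465 ≈ -3.0037e+6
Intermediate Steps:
X(c) = c
g(J) = 26/3 - 2*J²/3 (g(J) = -((J² + J*J) - 26)/3 = -((J² + J²) - 26)/3 = -(2*J² - 26)/3 = -(-26 + 2*J²)/3 = 26/3 - 2*J²/3)
(-1042033 + √(1486172 + 441293)) + g(1716) = (-1042033 + √(1486172 + 441293)) + (26/3 - ⅔*1716²) = (-1042033 + √1927465) + (26/3 - ⅔*2944656) = (-1042033 + √1927465) + (26/3 - 1963104) = (-1042033 + √1927465) - 5889286/3 = -9015385/3 + √1927465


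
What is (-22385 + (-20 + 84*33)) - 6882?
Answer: -26515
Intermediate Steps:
(-22385 + (-20 + 84*33)) - 6882 = (-22385 + (-20 + 2772)) - 6882 = (-22385 + 2752) - 6882 = -19633 - 6882 = -26515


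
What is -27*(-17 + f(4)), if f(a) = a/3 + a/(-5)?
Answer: 2223/5 ≈ 444.60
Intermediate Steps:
f(a) = 2*a/15 (f(a) = a*(1/3) + a*(-1/5) = a/3 - a/5 = 2*a/15)
-27*(-17 + f(4)) = -27*(-17 + (2/15)*4) = -27*(-17 + 8/15) = -27*(-247/15) = 2223/5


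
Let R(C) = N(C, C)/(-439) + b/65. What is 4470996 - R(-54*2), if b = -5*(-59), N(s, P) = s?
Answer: 25515946867/5707 ≈ 4.4710e+6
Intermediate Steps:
b = 295
R(C) = 59/13 - C/439 (R(C) = C/(-439) + 295/65 = C*(-1/439) + 295*(1/65) = -C/439 + 59/13 = 59/13 - C/439)
4470996 - R(-54*2) = 4470996 - (59/13 - (-54)*2/439) = 4470996 - (59/13 - 1/439*(-108)) = 4470996 - (59/13 + 108/439) = 4470996 - 1*27305/5707 = 4470996 - 27305/5707 = 25515946867/5707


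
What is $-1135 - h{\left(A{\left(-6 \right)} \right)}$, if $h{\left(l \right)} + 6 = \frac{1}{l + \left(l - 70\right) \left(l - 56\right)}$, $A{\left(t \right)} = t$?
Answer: $- \frac{5313075}{4706} \approx -1129.0$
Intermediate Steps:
$h{\left(l \right)} = -6 + \frac{1}{l + \left(-70 + l\right) \left(-56 + l\right)}$ ($h{\left(l \right)} = -6 + \frac{1}{l + \left(l - 70\right) \left(l - 56\right)} = -6 + \frac{1}{l + \left(-70 + l\right) \left(-56 + l\right)}$)
$-1135 - h{\left(A{\left(-6 \right)} \right)} = -1135 - \frac{-23519 - 6 \left(-6\right)^{2} + 750 \left(-6\right)}{3920 + \left(-6\right)^{2} - -750} = -1135 - \frac{-23519 - 216 - 4500}{3920 + 36 + 750} = -1135 - \frac{-23519 - 216 - 4500}{4706} = -1135 - \frac{1}{4706} \left(-28235\right) = -1135 - - \frac{28235}{4706} = -1135 + \frac{28235}{4706} = - \frac{5313075}{4706}$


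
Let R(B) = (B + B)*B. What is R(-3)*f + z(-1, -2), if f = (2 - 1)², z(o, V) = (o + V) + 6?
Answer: 21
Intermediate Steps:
R(B) = 2*B² (R(B) = (2*B)*B = 2*B²)
z(o, V) = 6 + V + o (z(o, V) = (V + o) + 6 = 6 + V + o)
f = 1 (f = 1² = 1)
R(-3)*f + z(-1, -2) = (2*(-3)²)*1 + (6 - 2 - 1) = (2*9)*1 + 3 = 18*1 + 3 = 18 + 3 = 21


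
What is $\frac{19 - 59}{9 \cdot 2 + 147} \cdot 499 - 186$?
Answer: $- \frac{10130}{33} \approx -306.97$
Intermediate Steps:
$\frac{19 - 59}{9 \cdot 2 + 147} \cdot 499 - 186 = - \frac{40}{18 + 147} \cdot 499 - 186 = - \frac{40}{165} \cdot 499 - 186 = \left(-40\right) \frac{1}{165} \cdot 499 - 186 = \left(- \frac{8}{33}\right) 499 - 186 = - \frac{3992}{33} - 186 = - \frac{10130}{33}$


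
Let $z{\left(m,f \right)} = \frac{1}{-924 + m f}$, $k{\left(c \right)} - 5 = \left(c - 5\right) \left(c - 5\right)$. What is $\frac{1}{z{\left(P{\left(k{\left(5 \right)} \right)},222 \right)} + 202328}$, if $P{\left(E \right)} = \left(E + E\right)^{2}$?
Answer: $\frac{21276}{4304730529} \approx 4.9425 \cdot 10^{-6}$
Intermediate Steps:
$k{\left(c \right)} = 5 + \left(-5 + c\right)^{2}$ ($k{\left(c \right)} = 5 + \left(c - 5\right) \left(c - 5\right) = 5 + \left(-5 + c\right) \left(-5 + c\right) = 5 + \left(-5 + c\right)^{2}$)
$P{\left(E \right)} = 4 E^{2}$ ($P{\left(E \right)} = \left(2 E\right)^{2} = 4 E^{2}$)
$z{\left(m,f \right)} = \frac{1}{-924 + f m}$
$\frac{1}{z{\left(P{\left(k{\left(5 \right)} \right)},222 \right)} + 202328} = \frac{1}{\frac{1}{-924 + 222 \cdot 4 \left(5 + \left(-5 + 5\right)^{2}\right)^{2}} + 202328} = \frac{1}{\frac{1}{-924 + 222 \cdot 4 \left(5 + 0^{2}\right)^{2}} + 202328} = \frac{1}{\frac{1}{-924 + 222 \cdot 4 \left(5 + 0\right)^{2}} + 202328} = \frac{1}{\frac{1}{-924 + 222 \cdot 4 \cdot 5^{2}} + 202328} = \frac{1}{\frac{1}{-924 + 222 \cdot 4 \cdot 25} + 202328} = \frac{1}{\frac{1}{-924 + 222 \cdot 100} + 202328} = \frac{1}{\frac{1}{-924 + 22200} + 202328} = \frac{1}{\frac{1}{21276} + 202328} = \frac{1}{\frac{4304730529}{21276}} = \frac{21276}{4304730529}$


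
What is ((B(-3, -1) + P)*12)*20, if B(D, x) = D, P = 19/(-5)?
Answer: -1632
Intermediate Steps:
P = -19/5 (P = 19*(-⅕) = -19/5 ≈ -3.8000)
((B(-3, -1) + P)*12)*20 = ((-3 - 19/5)*12)*20 = -34/5*12*20 = -408/5*20 = -1632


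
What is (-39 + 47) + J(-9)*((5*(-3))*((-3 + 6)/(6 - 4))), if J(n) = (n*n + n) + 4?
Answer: -1702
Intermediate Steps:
J(n) = 4 + n + n² (J(n) = (n² + n) + 4 = (n + n²) + 4 = 4 + n + n²)
(-39 + 47) + J(-9)*((5*(-3))*((-3 + 6)/(6 - 4))) = (-39 + 47) + (4 - 9 + (-9)²)*((5*(-3))*((-3 + 6)/(6 - 4))) = 8 + (4 - 9 + 81)*(-45/2) = 8 + 76*(-45/2) = 8 - 1710 = -1702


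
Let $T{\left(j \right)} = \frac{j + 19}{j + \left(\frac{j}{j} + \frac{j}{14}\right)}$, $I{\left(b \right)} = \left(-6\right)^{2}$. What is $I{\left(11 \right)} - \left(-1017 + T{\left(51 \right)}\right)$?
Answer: $\frac{819307}{779} \approx 1051.7$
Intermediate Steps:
$I{\left(b \right)} = 36$
$T{\left(j \right)} = \frac{19 + j}{1 + \frac{15 j}{14}}$ ($T{\left(j \right)} = \frac{19 + j}{j + \left(1 + j \frac{1}{14}\right)} = \frac{19 + j}{j + \left(1 + \frac{j}{14}\right)} = \frac{19 + j}{1 + \frac{15 j}{14}}$)
$I{\left(11 \right)} - \left(-1017 + T{\left(51 \right)}\right) = 36 - \left(-1017 + \frac{14 \left(19 + 51\right)}{14 + 15 \cdot 51}\right) = 36 - \left(-1017 + 14 \frac{1}{14 + 765} \cdot 70\right) = 36 - \left(-1017 + 14 \cdot \frac{1}{779} \cdot 70\right) = 36 - \left(-1017 + \frac{980}{779}\right) = 36 - - \frac{791263}{779} = 36 + \frac{791263}{779} = \frac{819307}{779}$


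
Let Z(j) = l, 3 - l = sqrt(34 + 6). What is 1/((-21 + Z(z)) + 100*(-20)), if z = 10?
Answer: -1009/2036142 + sqrt(10)/2036142 ≈ -0.00049399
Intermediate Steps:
l = 3 - 2*sqrt(10) (l = 3 - sqrt(34 + 6) = 3 - sqrt(40) = 3 - 2*sqrt(10) ≈ -3.3246)
Z(j) = 3 - 2*sqrt(10)
1/((-21 + Z(z)) + 100*(-20)) = 1/((-21 + (3 - 2*sqrt(10))) + 100*(-20)) = 1/((-18 - 2*sqrt(10)) - 2000) = 1/(-2018 - 2*sqrt(10))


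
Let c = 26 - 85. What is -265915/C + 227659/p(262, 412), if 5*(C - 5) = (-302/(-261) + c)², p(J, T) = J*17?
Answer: -5163705571633/15040269427 ≈ -343.33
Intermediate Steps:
p(J, T) = 17*J
c = -59
C = 229622434/340605 (C = 5 + (-302/(-261) - 59)²/5 = 5 + (-302*(-1/261) - 59)²/5 = 5 + (302/261 - 59)²/5 = 5 + (-15097/261)²/5 = 5 + (⅕)*(227919409/68121) = 5 + 227919409/340605 = 229622434/340605 ≈ 674.16)
-265915/C + 227659/p(262, 412) = -265915/229622434/340605 + 227659/((17*262)) = -265915*340605/229622434 + 227659/4454 = -90571978575/229622434 + 227659*(1/4454) = -90571978575/229622434 + 227659/4454 = -5163705571633/15040269427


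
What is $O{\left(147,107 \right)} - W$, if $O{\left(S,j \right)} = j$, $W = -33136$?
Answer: $33243$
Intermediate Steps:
$O{\left(147,107 \right)} - W = 107 - -33136 = 107 + 33136 = 33243$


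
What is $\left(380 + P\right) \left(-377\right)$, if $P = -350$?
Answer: $-11310$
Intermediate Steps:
$\left(380 + P\right) \left(-377\right) = \left(380 - 350\right) \left(-377\right) = 30 \left(-377\right) = -11310$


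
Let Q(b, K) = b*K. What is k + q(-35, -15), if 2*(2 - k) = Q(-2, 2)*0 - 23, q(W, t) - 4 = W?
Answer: -35/2 ≈ -17.500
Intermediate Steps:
Q(b, K) = K*b
q(W, t) = 4 + W
k = 27/2 (k = 2 - ((2*(-2))*0 - 23)/2 = 2 - (-4*0 - 23)/2 = 2 - (0 - 23)/2 = 2 - ½*(-23) = 2 + 23/2 = 27/2 ≈ 13.500)
k + q(-35, -15) = 27/2 + (4 - 35) = 27/2 - 31 = -35/2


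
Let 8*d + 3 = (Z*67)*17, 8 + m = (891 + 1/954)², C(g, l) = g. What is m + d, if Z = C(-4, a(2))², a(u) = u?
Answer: 1449182244503/1820232 ≈ 7.9615e+5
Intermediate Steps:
Z = 16 (Z = (-4)² = 16)
m = 722518219297/910116 (m = -8 + (891 + 1/954)² = -8 + (850015/954)² = -8 + 722525500225/910116 = 722518219297/910116 ≈ 7.9388e+5)
d = 18221/8 (d = -3/8 + ((16*67)*17)/8 = -3/8 + (1072*17)/8 = -3/8 + (⅛)*18224 = -3/8 + 2278 = 18221/8 ≈ 2277.6)
m + d = 722518219297/910116 + 18221/8 = 1449182244503/1820232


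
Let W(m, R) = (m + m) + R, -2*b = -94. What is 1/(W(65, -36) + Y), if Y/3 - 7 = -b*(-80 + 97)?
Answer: -1/2282 ≈ -0.00043821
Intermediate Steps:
b = 47 (b = -½*(-94) = 47)
Y = -2376 (Y = 21 + 3*(-47*(-80 + 97)) = 21 + 3*(-47*17) = 21 + 3*(-1*799) = 21 + 3*(-799) = 21 - 2397 = -2376)
W(m, R) = R + 2*m (W(m, R) = 2*m + R = R + 2*m)
1/(W(65, -36) + Y) = 1/((-36 + 2*65) - 2376) = 1/((-36 + 130) - 2376) = 1/(94 - 2376) = 1/(-2282) = -1/2282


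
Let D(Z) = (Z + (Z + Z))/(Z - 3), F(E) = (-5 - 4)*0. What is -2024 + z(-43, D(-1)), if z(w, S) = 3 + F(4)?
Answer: -2021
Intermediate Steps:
F(E) = 0 (F(E) = -9*0 = 0)
D(Z) = 3*Z/(-3 + Z) (D(Z) = (Z + 2*Z)/(-3 + Z) = (3*Z)/(-3 + Z) = 3*Z/(-3 + Z))
z(w, S) = 3 (z(w, S) = 3 + 0 = 3)
-2024 + z(-43, D(-1)) = -2024 + 3 = -2021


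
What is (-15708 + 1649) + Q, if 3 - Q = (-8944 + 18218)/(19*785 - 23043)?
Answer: -57118947/4064 ≈ -14055.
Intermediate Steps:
Q = 16829/4064 (Q = 3 - (-8944 + 18218)/(19*785 - 23043) = 3 - 9274/(14915 - 23043) = 3 - 9274/(-8128) = 3 - 9274*(-1)/8128 = 3 - 1*(-4637/4064) = 3 + 4637/4064 = 16829/4064 ≈ 4.1410)
(-15708 + 1649) + Q = (-15708 + 1649) + 16829/4064 = -14059 + 16829/4064 = -57118947/4064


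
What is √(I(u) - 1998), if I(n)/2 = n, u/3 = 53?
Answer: 4*I*√105 ≈ 40.988*I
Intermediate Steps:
u = 159 (u = 3*53 = 159)
I(n) = 2*n
√(I(u) - 1998) = √(2*159 - 1998) = √(318 - 1998) = √(-1680) = 4*I*√105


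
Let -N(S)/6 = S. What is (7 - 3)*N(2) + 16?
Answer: -32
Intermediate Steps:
N(S) = -6*S
(7 - 3)*N(2) + 16 = (7 - 3)*(-6*2) + 16 = 4*(-12) + 16 = -48 + 16 = -32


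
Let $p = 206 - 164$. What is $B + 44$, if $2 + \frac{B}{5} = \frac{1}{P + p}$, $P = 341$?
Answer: $\frac{13027}{383} \approx 34.013$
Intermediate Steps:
$p = 42$ ($p = 206 - 164 = 42$)
$B = - \frac{3825}{383}$ ($B = -10 + \frac{5}{341 + 42} = -10 + \frac{5}{383} = - \frac{3825}{383} \approx -9.9869$)
$B + 44 = - \frac{3825}{383} + 44 = \frac{13027}{383}$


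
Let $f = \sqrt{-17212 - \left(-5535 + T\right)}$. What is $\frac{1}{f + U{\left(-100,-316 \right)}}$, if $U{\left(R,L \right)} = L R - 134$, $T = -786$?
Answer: $\frac{31466}{990120047} - \frac{i \sqrt{10891}}{990120047} \approx 3.178 \cdot 10^{-5} - 1.054 \cdot 10^{-7} i$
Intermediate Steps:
$U{\left(R,L \right)} = -134 + L R$
$f = i \sqrt{10891}$ ($f = \sqrt{-17212 + \left(5535 - -786\right)} = \sqrt{-17212 + \left(5535 + 786\right)} = \sqrt{-17212 + 6321} = \sqrt{-10891} = i \sqrt{10891} \approx 104.36 i$)
$\frac{1}{f + U{\left(-100,-316 \right)}} = \frac{1}{i \sqrt{10891} - -31466} = \frac{1}{i \sqrt{10891} + \left(-134 + 31600\right)} = \frac{1}{i \sqrt{10891} + 31466} = \frac{1}{31466 + i \sqrt{10891}}$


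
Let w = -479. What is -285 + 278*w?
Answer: -133447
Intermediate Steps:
-285 + 278*w = -285 + 278*(-479) = -285 - 133162 = -133447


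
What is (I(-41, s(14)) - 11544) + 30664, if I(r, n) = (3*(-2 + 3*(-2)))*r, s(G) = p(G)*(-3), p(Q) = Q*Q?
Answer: 20104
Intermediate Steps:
p(Q) = Q²
s(G) = -3*G² (s(G) = G²*(-3) = -3*G²)
I(r, n) = -24*r (I(r, n) = (3*(-2 - 6))*r = (3*(-8))*r = -24*r)
(I(-41, s(14)) - 11544) + 30664 = (-24*(-41) - 11544) + 30664 = (984 - 11544) + 30664 = -10560 + 30664 = 20104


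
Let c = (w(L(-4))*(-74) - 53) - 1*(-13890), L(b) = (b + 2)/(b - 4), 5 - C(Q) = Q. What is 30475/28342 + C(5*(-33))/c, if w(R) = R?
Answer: 851873855/783287854 ≈ 1.0876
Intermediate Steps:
C(Q) = 5 - Q
L(b) = (2 + b)/(-4 + b)
c = 27637/2 (c = (((2 - 4)/(-4 - 4))*(-74) - 53) - 1*(-13890) = ((-2/(-8))*(-74) - 53) + 13890 = (-⅛*(-2)*(-74) - 53) + 13890 = ((¼)*(-74) - 53) + 13890 = (-37/2 - 53) + 13890 = -143/2 + 13890 = 27637/2 ≈ 13819.)
30475/28342 + C(5*(-33))/c = 30475/28342 + (5 - 5*(-33))/(27637/2) = 30475*(1/28342) + (5 - 1*(-165))*(2/27637) = 30475/28342 + (5 + 165)*(2/27637) = 30475/28342 + 170*(2/27637) = 30475/28342 + 340/27637 = 851873855/783287854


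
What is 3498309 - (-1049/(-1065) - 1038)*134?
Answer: 3873691499/1065 ≈ 3.6373e+6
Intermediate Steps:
3498309 - (-1049/(-1065) - 1038)*134 = 3498309 - (-1049*(-1/1065) - 1038)*134 = 3498309 - (1049/1065 - 1038)*134 = 3498309 - (-1104421)*134/1065 = 3498309 - 1*(-147992414/1065) = 3498309 + 147992414/1065 = 3873691499/1065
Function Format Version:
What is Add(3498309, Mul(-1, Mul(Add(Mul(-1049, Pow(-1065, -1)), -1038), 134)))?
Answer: Rational(3873691499, 1065) ≈ 3.6373e+6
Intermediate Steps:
Add(3498309, Mul(-1, Mul(Add(Mul(-1049, Pow(-1065, -1)), -1038), 134))) = Add(3498309, Mul(-1, Mul(Add(Mul(-1049, Rational(-1, 1065)), -1038), 134))) = Add(3498309, Mul(-1, Mul(Add(Rational(1049, 1065), -1038), 134))) = Add(3498309, Mul(-1, Mul(Rational(-1104421, 1065), 134))) = Add(3498309, Mul(-1, Rational(-147992414, 1065))) = Add(3498309, Rational(147992414, 1065)) = Rational(3873691499, 1065)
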